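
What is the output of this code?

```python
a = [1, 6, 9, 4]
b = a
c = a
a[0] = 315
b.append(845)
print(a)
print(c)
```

Key concept: multiple aliases.
Step by step:
`a = [1, 6, 9, 4]` → a = [1, 6, 9, 4]
`b = a` → b = [1, 6, 9, 4] (same object as a)
`c = a` → c = [1, 6, 9, 4] (same object as a, b)
`a[0] = 315` → a = [315, 6, 9, 4] (same object as b, c); b = [315, 6, 9, 4] (same object as a, c); c = [315, 6, 9, 4] (same object as a, b)
`b.append(845)` → a = [315, 6, 9, 4, 845] (same object as b, c); b = [315, 6, 9, 4, 845] (same object as a, c); c = [315, 6, 9, 4, 845] (same object as a, b)
`print(a)` → prints [315, 6, 9, 4, 845]
`print(c)` → prints [315, 6, 9, 4, 845]

Answer:
[315, 6, 9, 4, 845]
[315, 6, 9, 4, 845]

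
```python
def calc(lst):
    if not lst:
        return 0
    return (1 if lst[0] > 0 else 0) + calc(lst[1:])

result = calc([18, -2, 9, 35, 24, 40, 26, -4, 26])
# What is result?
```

Count of positive elements in [18, -2, 9, 35, 24, 40, 26, -4, 26] = 7

Answer: 7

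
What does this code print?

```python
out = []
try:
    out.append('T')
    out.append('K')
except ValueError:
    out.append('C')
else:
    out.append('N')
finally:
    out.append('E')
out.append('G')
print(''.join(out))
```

Execution trace: 'T' (try body) → 'K' (try body, no exception) → 'N' (else) → 'E' (finally) → 'G' (after the try/except). Output: TKNEG

Answer: TKNEG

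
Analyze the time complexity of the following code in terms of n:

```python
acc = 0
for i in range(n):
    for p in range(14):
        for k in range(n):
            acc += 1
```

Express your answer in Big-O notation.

Each loop level contributes: n × 1 × n. Multiplying the contributions gives O(n^2).

Answer: O(n^2)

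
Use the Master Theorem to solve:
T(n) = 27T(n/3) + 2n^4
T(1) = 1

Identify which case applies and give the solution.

a=27, b=3, f(n)=2n^4. log_3(27) = 3. Since c=4 > 3 and the regularity condition holds (27(n/3)^4 = (27/3^4)n^4 with 27/3^4 < 1), Case 3 applies: T(n) = Θ(f(n)) = O(n^4).

Answer: O(n^4) - Case 3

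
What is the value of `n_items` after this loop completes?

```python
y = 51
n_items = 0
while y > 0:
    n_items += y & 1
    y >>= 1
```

Count set bits in 51 (binary: 0b110011)
`n_items` takes the values: 0 → 1 → 2 → 3 → 4

Answer: 4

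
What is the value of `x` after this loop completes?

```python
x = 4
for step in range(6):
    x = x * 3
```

Multiply by 3, 6 times: 4 * 3^6 = 2916
`x` takes the values: 4 → 12 → 36 → 108 → 324 → 972 → 2916

Answer: 2916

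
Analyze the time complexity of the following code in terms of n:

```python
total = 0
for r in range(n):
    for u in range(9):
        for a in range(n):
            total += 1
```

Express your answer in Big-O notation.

Each loop level contributes: n × 1 × n. Multiplying the contributions gives O(n^2).

Answer: O(n^2)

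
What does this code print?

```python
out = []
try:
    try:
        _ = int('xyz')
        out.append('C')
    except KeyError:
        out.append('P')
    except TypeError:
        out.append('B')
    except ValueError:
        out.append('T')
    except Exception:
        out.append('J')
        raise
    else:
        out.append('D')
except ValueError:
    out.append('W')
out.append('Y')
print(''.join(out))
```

Execution trace: 'T' (inner except ValueError) → 'Y' (after the try/except). Output: TY

Answer: TY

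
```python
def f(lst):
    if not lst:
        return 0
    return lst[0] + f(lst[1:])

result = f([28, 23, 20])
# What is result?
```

28 + 23 + 20 + 0 = 71

Answer: 71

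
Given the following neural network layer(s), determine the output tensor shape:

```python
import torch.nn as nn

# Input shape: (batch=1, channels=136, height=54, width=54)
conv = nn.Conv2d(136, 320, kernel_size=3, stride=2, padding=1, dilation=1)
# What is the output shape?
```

Input: (1, 136, 54, 54) -> Output: (1, 320, 27, 27)

Answer: (1, 320, 27, 27)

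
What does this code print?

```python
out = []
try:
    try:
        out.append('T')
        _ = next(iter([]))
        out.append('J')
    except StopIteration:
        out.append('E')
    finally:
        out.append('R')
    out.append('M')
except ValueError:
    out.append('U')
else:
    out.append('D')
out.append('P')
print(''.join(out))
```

Execution trace: 'T' (inner try body) → 'E' (inner except StopIteration) → 'R' (inner finally) → 'M' (try body, no exception) → 'D' (else) → 'P' (after the try/except). Output: TERMDP

Answer: TERMDP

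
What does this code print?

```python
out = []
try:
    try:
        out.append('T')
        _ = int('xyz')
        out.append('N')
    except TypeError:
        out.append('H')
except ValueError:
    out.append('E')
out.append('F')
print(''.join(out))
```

Execution trace: 'T' (try body) → 'E' (outer except ValueError) → 'F' (after the try/except). Output: TEF

Answer: TEF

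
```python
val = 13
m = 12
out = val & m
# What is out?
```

Trace:
`val = 13` → val = 13
`m = 12` → m = 12
`out = val & m` → out = 12
So out = 12

Answer: 12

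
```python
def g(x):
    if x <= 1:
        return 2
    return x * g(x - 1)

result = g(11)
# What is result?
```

g(11) = 11 * 10 * 9 * 8 * 7 * 6 * 5 * 4 * 3 * 2 * 2 = 79833600

Answer: 79833600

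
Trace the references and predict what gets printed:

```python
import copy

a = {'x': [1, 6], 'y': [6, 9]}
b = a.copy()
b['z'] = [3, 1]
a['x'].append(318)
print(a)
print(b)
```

Key concept: shallow copy of dict with mutable values.
Step by step:
`a = {'x': [1, 6], 'y': [6, 9]}` → a = {'x': [1, 6], 'y': [6, 9]}
`b = a.copy()` → b = {'x': [1, 6], 'y': [6, 9]}
`b['z'] = [3, 1]` → b = {'x': [1, 6], 'y': [6, 9], 'z': [3, 1]}
`a['x'].append(318)` → a = {'x': [1, 6, 318], 'y': [6, 9]}; b = {'x': [1, 6, 318], 'y': [6, 9], 'z': [3, 1]}
`print(a)` → prints {'x': [1, 6, 318], 'y': [6, 9]}
`print(b)` → prints {'x': [1, 6, 318], 'y': [6, 9], 'z': [3, 1]}

Answer:
{'x': [1, 6, 318], 'y': [6, 9]}
{'x': [1, 6, 318], 'y': [6, 9], 'z': [3, 1]}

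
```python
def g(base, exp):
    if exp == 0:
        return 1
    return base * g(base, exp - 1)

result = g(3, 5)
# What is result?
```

g(3, 5) = 3 * 3 * 3 * 3 * 3 = 243

Answer: 243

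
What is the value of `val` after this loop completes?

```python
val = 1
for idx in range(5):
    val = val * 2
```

Multiply by 2, 5 times: 1 * 2^5 = 32
`val` takes the values: 1 → 2 → 4 → 8 → 16 → 32

Answer: 32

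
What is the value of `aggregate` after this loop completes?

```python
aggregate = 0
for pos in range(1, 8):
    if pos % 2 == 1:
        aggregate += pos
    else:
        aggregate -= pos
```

Add odd, subtract even
`aggregate` takes the values: 0 → 1 → -1 → 2 → -2 → 3 → -3 → 4

Answer: 4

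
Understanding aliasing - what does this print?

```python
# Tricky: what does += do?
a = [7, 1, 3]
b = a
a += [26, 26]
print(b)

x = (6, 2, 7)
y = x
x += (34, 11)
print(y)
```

Key concept: += behavior differs for mutable vs immutable.
Step by step:
`a = [7, 1, 3]` → a = [7, 1, 3]
`b = a` → b = [7, 1, 3] (same object as a)
`a += [26, 26]` → a = [7, 1, 3, 26, 26] (same object as b); b = [7, 1, 3, 26, 26] (same object as a)
`print(b)` → prints [7, 1, 3, 26, 26]
`x = (6, 2, 7)` → x = (6, 2, 7)
`y = x` → y = (6, 2, 7)
`x += (34, 11)` → x = (6, 2, 7, 34, 11)
`print(y)` → prints (6, 2, 7)

Answer:
[7, 1, 3, 26, 26]
(6, 2, 7)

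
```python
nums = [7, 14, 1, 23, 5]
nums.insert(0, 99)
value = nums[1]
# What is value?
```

Trace:
`nums = [7, 14, 1, 23, 5]` → nums = [7, 14, 1, 23, 5]
`nums.insert(0, 99)` → nums = [99, 7, 14, 1, 23, 5]
`value = nums[1]` → value = 7
So value = 7

Answer: 7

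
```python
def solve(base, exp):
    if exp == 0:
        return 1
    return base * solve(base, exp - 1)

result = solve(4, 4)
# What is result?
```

solve(4, 4) = 4 * 4 * 4 * 4 = 256

Answer: 256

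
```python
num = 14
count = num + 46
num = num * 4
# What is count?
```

Trace:
`num = 14` → num = 14
`count = num + 46` → count = 60
`num = num * 4` → num = 56
So count = 60

Answer: 60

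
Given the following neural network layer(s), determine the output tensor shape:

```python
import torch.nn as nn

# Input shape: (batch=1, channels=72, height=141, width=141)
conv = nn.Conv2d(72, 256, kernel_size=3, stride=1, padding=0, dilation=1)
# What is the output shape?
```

Input: (1, 72, 141, 141) -> Output: (1, 256, 139, 139)

Answer: (1, 256, 139, 139)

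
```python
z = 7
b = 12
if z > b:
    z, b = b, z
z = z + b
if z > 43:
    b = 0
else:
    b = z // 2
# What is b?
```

Trace:
`z = 7` → z = 7
`b = 12` → b = 12
`if z > b: ...` → z > b is False → no variable changes
`z = z + b` → z = 19
`if z > 43: ...` → z > 43 is False, take else branch → b = 9
So b = 9

Answer: 9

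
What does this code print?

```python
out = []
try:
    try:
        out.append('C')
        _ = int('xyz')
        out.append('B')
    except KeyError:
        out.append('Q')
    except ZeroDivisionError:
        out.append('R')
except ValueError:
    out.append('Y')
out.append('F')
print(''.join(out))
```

Execution trace: 'C' (try body) → 'Y' (outer except ValueError) → 'F' (after the try/except). Output: CYF

Answer: CYF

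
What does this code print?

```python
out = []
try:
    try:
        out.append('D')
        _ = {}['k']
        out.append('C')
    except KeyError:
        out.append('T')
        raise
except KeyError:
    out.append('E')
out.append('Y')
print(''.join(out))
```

Execution trace: 'D' (inner try body) → 'T' (inner except KeyError) → 'E' (outer except KeyError) → 'Y' (after the try/except). Output: DTEY

Answer: DTEY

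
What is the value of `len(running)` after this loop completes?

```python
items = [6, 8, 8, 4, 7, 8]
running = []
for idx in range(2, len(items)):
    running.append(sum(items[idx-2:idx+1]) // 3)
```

Number of 3-element averages
`running` takes the values: [] → [7] → [7, 6] → [7, 6, 6] → [7, 6, 6, 6]
So `len(running)` = 4

Answer: 4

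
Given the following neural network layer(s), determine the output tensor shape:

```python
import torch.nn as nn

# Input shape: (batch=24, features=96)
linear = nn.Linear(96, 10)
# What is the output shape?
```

Input: (24, 96) -> Output: (24, 10)

Answer: (24, 10)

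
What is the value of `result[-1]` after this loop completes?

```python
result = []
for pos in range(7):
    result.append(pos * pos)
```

Last element of squares 0 to 6
`result` takes the values: [] → [0] → [0, 1] → [0, 1, 4] → [0, 1, 4, 9] → [0, 1, 4, 9, 16] → [0, 1, 4, 9, 16, 25] → [0, 1, 4, 9, 16, 25, 36]
So `result[-1]` = 36

Answer: 36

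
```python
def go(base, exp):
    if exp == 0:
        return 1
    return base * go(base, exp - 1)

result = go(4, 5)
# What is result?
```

go(4, 5) = 4 * 4 * 4 * 4 * 4 = 1024

Answer: 1024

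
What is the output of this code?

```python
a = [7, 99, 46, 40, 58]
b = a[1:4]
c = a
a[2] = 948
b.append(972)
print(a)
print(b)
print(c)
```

Key concept: slice vs alias.
Step by step:
`a = [7, 99, 46, 40, 58]` → a = [7, 99, 46, 40, 58]
`b = a[1:4]` → b = [99, 46, 40]
`c = a` → c = [7, 99, 46, 40, 58] (same object as a)
`a[2] = 948` → a = [7, 99, 948, 40, 58] (same object as c); c = [7, 99, 948, 40, 58] (same object as a)
`b.append(972)` → b = [99, 46, 40, 972]
`print(a)` → prints [7, 99, 948, 40, 58]
`print(b)` → prints [99, 46, 40, 972]
`print(c)` → prints [7, 99, 948, 40, 58]

Answer:
[7, 99, 948, 40, 58]
[99, 46, 40, 972]
[7, 99, 948, 40, 58]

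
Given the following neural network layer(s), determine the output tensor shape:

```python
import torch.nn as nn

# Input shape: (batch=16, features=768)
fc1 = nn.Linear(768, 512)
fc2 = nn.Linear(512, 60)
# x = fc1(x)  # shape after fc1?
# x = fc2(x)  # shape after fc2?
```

Input: (16, 768) -> after fc1: (16, 512) -> Output: (16, 60)

Answer: (16, 60)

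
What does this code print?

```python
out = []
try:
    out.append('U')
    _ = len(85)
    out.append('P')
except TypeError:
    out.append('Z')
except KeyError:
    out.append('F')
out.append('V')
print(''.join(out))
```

Execution trace: 'U' (try body) → 'Z' (except TypeError) → 'V' (after the try/except). Output: UZV

Answer: UZV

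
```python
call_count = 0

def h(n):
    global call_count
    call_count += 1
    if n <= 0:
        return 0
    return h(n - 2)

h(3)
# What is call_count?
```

Linear recursion stepping by 2: 3 calls from n=3 down to ≤0.

Answer: 3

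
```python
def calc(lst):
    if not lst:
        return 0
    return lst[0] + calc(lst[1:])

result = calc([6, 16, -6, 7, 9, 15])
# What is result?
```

6 + 16 + (-6) + 7 + 9 + 15 + 0 = 47

Answer: 47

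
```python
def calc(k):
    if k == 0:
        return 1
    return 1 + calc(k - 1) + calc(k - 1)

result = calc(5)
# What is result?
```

calc(k) = 1 + 2·calc(k-1), calc(0)=1. Closed form: (1+1)·2^5 - 1 = 63.

Answer: 63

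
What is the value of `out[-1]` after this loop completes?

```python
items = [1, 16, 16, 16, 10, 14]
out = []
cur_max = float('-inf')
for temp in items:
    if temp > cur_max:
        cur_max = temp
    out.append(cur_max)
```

Running max ends at 16
`out` takes the values: [] → [1] → [1, 16] → [1, 16, 16] → [1, 16, 16, 16] → [1, 16, 16, 16, 16] → [1, 16, 16, 16, 16, 16]
So `out[-1]` = 16

Answer: 16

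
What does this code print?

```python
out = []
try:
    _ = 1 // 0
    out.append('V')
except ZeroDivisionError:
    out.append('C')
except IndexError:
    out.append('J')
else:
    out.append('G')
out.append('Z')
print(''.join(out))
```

Execution trace: 'C' (except ZeroDivisionError) → 'Z' (after the try/except). Output: CZ

Answer: CZ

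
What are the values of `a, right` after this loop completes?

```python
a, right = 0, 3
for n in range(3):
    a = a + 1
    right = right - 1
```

a goes 0→3, right goes 3→0
`a, right` takes the values: (0, 3) → (1, 3) → (1, 2) → (2, 2) → (2, 1) → (3, 1) → (3, 0)

Answer: 3, 0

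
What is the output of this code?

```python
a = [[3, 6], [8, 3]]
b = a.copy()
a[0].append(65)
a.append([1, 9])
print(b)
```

Key concept: shallow copy with nested lists.
Step by step:
`a = [[3, 6], [8, 3]]` → a = [[3, 6], [8, 3]]
`b = a.copy()` → b = [[3, 6], [8, 3]]
`a[0].append(65)` → a = [[3, 6, 65], [8, 3]]; b = [[3, 6, 65], [8, 3]]
`a.append([1, 9])` → a = [[3, 6, 65], [8, 3], [1, 9]]
`print(b)` → prints [[3, 6, 65], [8, 3]]

Answer: [[3, 6, 65], [8, 3]]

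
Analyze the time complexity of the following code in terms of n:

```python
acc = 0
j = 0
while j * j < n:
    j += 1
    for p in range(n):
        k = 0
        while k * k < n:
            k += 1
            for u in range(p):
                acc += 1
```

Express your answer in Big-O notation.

Each loop level contributes: √n × n × √n × n. Multiplying the contributions gives O(n^3).

Answer: O(n^3)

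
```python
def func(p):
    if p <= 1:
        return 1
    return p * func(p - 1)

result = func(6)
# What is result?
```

func(6) = 6 * 5 * 4 * 3 * 2 * 1 = 720

Answer: 720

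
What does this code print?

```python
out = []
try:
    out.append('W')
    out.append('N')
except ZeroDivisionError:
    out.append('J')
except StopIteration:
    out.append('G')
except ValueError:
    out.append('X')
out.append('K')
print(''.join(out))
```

Execution trace: 'W' (try body) → 'N' (try body, no exception) → 'K' (after the try/except). Output: WNK

Answer: WNK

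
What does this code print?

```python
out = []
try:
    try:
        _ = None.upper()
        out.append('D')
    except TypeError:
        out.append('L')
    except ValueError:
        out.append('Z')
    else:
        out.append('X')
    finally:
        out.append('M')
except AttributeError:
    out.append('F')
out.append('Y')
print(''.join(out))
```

Execution trace: 'M' (finally) → 'F' (outer except AttributeError) → 'Y' (after the try/except). Output: MFY

Answer: MFY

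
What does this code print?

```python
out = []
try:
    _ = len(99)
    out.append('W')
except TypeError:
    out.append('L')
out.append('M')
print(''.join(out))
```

Execution trace: 'L' (except TypeError) → 'M' (after the try/except). Output: LM

Answer: LM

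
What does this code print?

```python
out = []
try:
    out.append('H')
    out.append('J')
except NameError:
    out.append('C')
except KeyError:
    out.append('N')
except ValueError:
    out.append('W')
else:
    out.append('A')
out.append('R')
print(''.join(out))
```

Execution trace: 'H' (try body) → 'J' (try body, no exception) → 'A' (else) → 'R' (after the try/except). Output: HJAR

Answer: HJAR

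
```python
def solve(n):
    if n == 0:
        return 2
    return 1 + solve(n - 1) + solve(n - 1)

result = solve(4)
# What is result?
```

solve(n) = 1 + 2·solve(n-1), solve(0)=2. Closed form: (2+1)·2^4 - 1 = 47.

Answer: 47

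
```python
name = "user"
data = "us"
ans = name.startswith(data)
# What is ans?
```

Trace:
`name = "user"` → name = 'user'
`data = "us"` → data = 'us'
`ans = name.startswith(data)` → ans = True
So ans = True

Answer: True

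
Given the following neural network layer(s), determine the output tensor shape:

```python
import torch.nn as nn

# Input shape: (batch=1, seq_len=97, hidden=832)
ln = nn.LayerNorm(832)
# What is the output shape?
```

Input: (1, 97, 832) -> Output: (1, 97, 832)

Answer: (1, 97, 832)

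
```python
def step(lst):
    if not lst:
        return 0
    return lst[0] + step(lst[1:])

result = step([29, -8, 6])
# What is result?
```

29 + (-8) + 6 + 0 = 27

Answer: 27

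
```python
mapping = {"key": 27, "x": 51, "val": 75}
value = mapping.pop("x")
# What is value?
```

Trace:
`mapping = {"key": 27, "x": 51, "val": 75}` → mapping = {'key': 27, 'x': 51, 'val': 75}
`value = mapping.pop("x")` → mapping = {'key': 27, 'val': 75}; value = 51
So value = 51

Answer: 51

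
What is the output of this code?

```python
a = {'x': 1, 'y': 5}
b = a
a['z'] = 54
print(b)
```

Key concept: dict aliasing.
Step by step:
`a = {'x': 1, 'y': 5}` → a = {'x': 1, 'y': 5}
`b = a` → b = {'x': 1, 'y': 5} (same object as a)
`a['z'] = 54` → a = {'x': 1, 'y': 5, 'z': 54} (same object as b); b = {'x': 1, 'y': 5, 'z': 54} (same object as a)
`print(b)` → prints {'x': 1, 'y': 5, 'z': 54}

Answer: {'x': 1, 'y': 5, 'z': 54}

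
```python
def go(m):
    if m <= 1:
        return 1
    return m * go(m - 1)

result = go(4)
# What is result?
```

go(4) = 4 * 3 * 2 * 1 = 24

Answer: 24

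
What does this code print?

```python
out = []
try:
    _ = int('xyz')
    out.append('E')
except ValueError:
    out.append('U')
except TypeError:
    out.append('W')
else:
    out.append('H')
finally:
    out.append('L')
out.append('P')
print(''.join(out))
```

Execution trace: 'U' (except ValueError) → 'L' (finally) → 'P' (after the try/except). Output: ULP

Answer: ULP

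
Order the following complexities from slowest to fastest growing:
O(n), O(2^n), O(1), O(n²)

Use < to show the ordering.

Ordered by growth rate: O(1) < O(n) < O(n²) < O(2^n)

Answer: O(1) < O(n) < O(n²) < O(2^n)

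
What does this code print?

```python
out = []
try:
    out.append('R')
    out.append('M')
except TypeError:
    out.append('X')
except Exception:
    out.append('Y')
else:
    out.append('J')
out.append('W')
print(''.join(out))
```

Execution trace: 'R' (try body) → 'M' (try body, no exception) → 'J' (else) → 'W' (after the try/except). Output: RMJW

Answer: RMJW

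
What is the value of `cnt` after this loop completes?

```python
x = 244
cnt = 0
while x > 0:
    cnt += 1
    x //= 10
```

Count digits by repeated division by 10
`cnt` takes the values: 0 → 1 → 2 → 3

Answer: 3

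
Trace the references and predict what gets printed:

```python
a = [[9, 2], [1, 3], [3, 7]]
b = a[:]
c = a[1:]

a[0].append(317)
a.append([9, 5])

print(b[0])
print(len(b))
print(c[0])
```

Key concept: slice with nested mutation.
Step by step:
`a = [[9, 2], [1, 3], [3, 7]]` → a = [[9, 2], [1, 3], [3, 7]]
`b = a[:]` → b = [[9, 2], [1, 3], [3, 7]]
`c = a[1:]` → c = [[1, 3], [3, 7]]
`a[0].append(317)` → a = [[9, 2, 317], [1, 3], [3, 7]]; b = [[9, 2, 317], [1, 3], [3, 7]]
`a.append([9, 5])` → a = [[9, 2, 317], [1, 3], [3, 7], [9, 5]]
`print(b[0])` → prints [9, 2, 317]
`print(len(b))` → prints 3
`print(c[0])` → prints [1, 3]

Answer:
[9, 2, 317]
3
[1, 3]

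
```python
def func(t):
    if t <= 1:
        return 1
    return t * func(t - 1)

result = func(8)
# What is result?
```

func(8) = 8 * 7 * 6 * 5 * 4 * 3 * 2 * 1 = 40320

Answer: 40320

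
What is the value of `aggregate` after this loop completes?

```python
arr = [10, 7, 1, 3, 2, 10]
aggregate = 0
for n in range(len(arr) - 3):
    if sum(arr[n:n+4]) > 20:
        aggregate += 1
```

Count windows with sum > 20
`aggregate` takes the values: 0 → 1

Answer: 1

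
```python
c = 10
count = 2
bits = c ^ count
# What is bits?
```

Trace:
`c = 10` → c = 10
`count = 2` → count = 2
`bits = c ^ count` → bits = 8
So bits = 8

Answer: 8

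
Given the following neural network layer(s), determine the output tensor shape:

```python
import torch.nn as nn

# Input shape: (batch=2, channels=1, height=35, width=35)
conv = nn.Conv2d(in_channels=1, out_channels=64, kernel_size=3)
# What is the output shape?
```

Input: (2, 1, 35, 35) -> Output: (2, 64, 33, 33)

Answer: (2, 64, 33, 33)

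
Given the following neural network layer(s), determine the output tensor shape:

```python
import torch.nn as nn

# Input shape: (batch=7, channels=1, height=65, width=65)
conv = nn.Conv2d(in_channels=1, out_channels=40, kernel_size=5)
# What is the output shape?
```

Input: (7, 1, 65, 65) -> Output: (7, 40, 61, 61)

Answer: (7, 40, 61, 61)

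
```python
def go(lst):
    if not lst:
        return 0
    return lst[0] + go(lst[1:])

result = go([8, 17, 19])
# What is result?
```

8 + 17 + 19 + 0 = 44

Answer: 44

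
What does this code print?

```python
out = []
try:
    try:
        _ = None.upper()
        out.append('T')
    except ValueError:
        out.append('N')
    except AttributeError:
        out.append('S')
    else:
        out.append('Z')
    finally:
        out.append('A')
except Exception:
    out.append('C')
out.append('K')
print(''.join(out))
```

Execution trace: 'S' (inner except AttributeError) → 'A' (inner finally) → 'K' (after the try/except). Output: SAK

Answer: SAK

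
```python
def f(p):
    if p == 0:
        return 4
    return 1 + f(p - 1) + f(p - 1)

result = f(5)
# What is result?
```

f(p) = 1 + 2·f(p-1), f(0)=4. Closed form: (4+1)·2^5 - 1 = 159.

Answer: 159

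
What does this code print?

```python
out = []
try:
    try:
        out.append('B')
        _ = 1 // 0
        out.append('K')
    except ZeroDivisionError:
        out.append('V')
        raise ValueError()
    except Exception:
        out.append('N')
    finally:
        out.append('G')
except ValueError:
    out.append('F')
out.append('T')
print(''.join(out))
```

Execution trace: 'B' (inner try body) → 'V' (inner except ZeroDivisionError) → 'G' (inner finally) → 'F' (outer except ValueError) → 'T' (after the try/except). Output: BVGFT

Answer: BVGFT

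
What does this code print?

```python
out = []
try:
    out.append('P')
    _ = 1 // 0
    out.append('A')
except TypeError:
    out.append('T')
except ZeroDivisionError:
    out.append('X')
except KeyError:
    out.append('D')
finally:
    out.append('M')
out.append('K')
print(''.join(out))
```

Execution trace: 'P' (try body) → 'X' (except ZeroDivisionError) → 'M' (finally) → 'K' (after the try/except). Output: PXMK

Answer: PXMK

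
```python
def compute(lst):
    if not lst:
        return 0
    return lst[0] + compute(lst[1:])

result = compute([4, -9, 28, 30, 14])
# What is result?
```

4 + (-9) + 28 + 30 + 14 + 0 = 67

Answer: 67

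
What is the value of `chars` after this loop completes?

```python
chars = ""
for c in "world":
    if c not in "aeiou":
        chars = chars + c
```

Remove vowels from 'world'
`chars` takes the values: "" → "w" → "wr" → "wrl" → "wrld"

Answer: "wrld"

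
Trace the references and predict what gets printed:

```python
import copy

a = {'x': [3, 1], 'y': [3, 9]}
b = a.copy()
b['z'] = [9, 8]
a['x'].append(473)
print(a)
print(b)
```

Key concept: shallow copy of dict with mutable values.
Step by step:
`a = {'x': [3, 1], 'y': [3, 9]}` → a = {'x': [3, 1], 'y': [3, 9]}
`b = a.copy()` → b = {'x': [3, 1], 'y': [3, 9]}
`b['z'] = [9, 8]` → b = {'x': [3, 1], 'y': [3, 9], 'z': [9, 8]}
`a['x'].append(473)` → a = {'x': [3, 1, 473], 'y': [3, 9]}; b = {'x': [3, 1, 473], 'y': [3, 9], 'z': [9, 8]}
`print(a)` → prints {'x': [3, 1, 473], 'y': [3, 9]}
`print(b)` → prints {'x': [3, 1, 473], 'y': [3, 9], 'z': [9, 8]}

Answer:
{'x': [3, 1, 473], 'y': [3, 9]}
{'x': [3, 1, 473], 'y': [3, 9], 'z': [9, 8]}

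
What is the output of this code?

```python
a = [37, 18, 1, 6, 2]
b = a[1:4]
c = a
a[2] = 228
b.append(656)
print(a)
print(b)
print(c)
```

Key concept: slice vs alias.
Step by step:
`a = [37, 18, 1, 6, 2]` → a = [37, 18, 1, 6, 2]
`b = a[1:4]` → b = [18, 1, 6]
`c = a` → c = [37, 18, 1, 6, 2] (same object as a)
`a[2] = 228` → a = [37, 18, 228, 6, 2] (same object as c); c = [37, 18, 228, 6, 2] (same object as a)
`b.append(656)` → b = [18, 1, 6, 656]
`print(a)` → prints [37, 18, 228, 6, 2]
`print(b)` → prints [18, 1, 6, 656]
`print(c)` → prints [37, 18, 228, 6, 2]

Answer:
[37, 18, 228, 6, 2]
[18, 1, 6, 656]
[37, 18, 228, 6, 2]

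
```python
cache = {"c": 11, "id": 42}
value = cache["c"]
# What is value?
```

Trace:
`cache = {"c": 11, "id": 42}` → cache = {'c': 11, 'id': 42}
`value = cache["c"]` → value = 11
So value = 11

Answer: 11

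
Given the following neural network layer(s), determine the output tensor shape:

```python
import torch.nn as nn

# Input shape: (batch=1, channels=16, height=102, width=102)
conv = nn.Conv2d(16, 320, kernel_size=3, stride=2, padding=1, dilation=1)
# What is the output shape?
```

Input: (1, 16, 102, 102) -> Output: (1, 320, 51, 51)

Answer: (1, 320, 51, 51)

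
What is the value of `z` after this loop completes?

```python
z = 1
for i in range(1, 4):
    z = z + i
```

Start at 1, add 1 through 3
`z` takes the values: 1 → 2 → 4 → 7

Answer: 7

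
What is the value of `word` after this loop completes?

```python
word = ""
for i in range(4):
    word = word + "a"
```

Repeat 'a' 4 times
`word` takes the values: "" → "a" → "aa" → "aaa" → "aaaa"

Answer: "aaaa"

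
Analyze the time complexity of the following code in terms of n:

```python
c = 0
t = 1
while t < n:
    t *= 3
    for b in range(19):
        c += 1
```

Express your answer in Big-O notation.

Each loop level contributes: log n × 1. Multiplying the contributions gives O(log n).

Answer: O(log n)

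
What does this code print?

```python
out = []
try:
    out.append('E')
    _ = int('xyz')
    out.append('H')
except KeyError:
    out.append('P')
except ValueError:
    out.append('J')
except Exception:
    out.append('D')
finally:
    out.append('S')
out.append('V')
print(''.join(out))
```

Execution trace: 'E' (try body) → 'J' (except ValueError) → 'S' (finally) → 'V' (after the try/except). Output: EJSV

Answer: EJSV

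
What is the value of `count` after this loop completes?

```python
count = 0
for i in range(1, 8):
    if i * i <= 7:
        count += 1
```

Count numbers where i² ≤ 7
`count` takes the values: 0 → 1 → 2

Answer: 2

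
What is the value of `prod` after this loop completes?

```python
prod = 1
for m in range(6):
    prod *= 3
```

3^6 = 729
`prod` takes the values: 1 → 3 → 9 → 27 → 81 → 243 → 729

Answer: 729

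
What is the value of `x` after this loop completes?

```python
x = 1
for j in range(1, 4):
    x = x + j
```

Start at 1, add 1 through 3
`x` takes the values: 1 → 2 → 4 → 7

Answer: 7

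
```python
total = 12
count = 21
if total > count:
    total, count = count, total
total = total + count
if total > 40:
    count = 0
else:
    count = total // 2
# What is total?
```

Trace:
`total = 12` → total = 12
`count = 21` → count = 21
`if total > count: ...` → total > count is False → no variable changes
`total = total + count` → total = 33
`if total > 40: ...` → total > 40 is False, take else branch → count = 16
So total = 33

Answer: 33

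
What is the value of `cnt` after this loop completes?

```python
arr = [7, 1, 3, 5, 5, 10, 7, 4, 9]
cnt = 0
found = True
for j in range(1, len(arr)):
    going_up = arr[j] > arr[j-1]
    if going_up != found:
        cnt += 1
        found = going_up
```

Count direction changes in [7, 1, 3, 5, 5, 10, 7, 4, 9]
`cnt` takes the values: 0 → 1 → 2 → 3 → 4 → 5 → 6

Answer: 6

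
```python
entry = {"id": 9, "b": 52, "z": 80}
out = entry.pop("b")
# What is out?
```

Trace:
`entry = {"id": 9, "b": 52, "z": 80}` → entry = {'id': 9, 'b': 52, 'z': 80}
`out = entry.pop("b")` → entry = {'id': 9, 'z': 80}; out = 52
So out = 52

Answer: 52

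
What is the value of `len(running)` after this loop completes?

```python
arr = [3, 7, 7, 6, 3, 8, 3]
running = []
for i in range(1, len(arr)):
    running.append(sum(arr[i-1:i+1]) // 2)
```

Number of 2-element averages
`running` takes the values: [] → [5] → [5, 7] → [5, 7, 6] → [5, 7, 6, 4] → [5, 7, 6, 4, 5] → [5, 7, 6, 4, 5, 5]
So `len(running)` = 6

Answer: 6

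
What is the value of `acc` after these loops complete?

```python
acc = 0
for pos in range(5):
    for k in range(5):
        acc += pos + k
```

Sum of all pos+k for pos,k in 5x5
`acc` takes the values: 0 → 1 → 3 → 6 → 10 → 11 → 13 → 16 → 20 → 25 → 27 → 30 → 34 → 39 → 45 → 48 → 52 → 57 → 63 → 70 → 74 → 79 → 85 → 92 → 100

Answer: 100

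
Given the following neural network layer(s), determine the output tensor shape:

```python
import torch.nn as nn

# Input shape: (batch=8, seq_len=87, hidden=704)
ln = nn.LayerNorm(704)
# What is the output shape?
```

Input: (8, 87, 704) -> Output: (8, 87, 704)

Answer: (8, 87, 704)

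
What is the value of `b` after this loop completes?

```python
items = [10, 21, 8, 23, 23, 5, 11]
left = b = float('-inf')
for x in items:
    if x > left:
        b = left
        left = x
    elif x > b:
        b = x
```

Second largest (with repeats) in [10, 21, 8, 23, 23, 5, 11]
`b` takes the values: -inf → 10 → 21 → 23

Answer: 23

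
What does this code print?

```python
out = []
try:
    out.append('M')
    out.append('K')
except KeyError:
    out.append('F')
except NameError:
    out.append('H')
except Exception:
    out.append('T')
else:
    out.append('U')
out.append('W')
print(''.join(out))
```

Execution trace: 'M' (try body) → 'K' (try body, no exception) → 'U' (else) → 'W' (after the try/except). Output: MKUW

Answer: MKUW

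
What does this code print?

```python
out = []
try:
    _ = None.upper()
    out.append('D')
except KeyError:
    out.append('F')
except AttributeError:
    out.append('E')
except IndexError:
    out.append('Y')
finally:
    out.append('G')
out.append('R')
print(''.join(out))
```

Execution trace: 'E' (except AttributeError) → 'G' (finally) → 'R' (after the try/except). Output: EGR

Answer: EGR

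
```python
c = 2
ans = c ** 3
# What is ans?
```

Trace:
`c = 2` → c = 2
`ans = c ** 3` → ans = 8
So ans = 8

Answer: 8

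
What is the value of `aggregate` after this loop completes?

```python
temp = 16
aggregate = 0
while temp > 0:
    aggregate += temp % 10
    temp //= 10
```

Sum digits of 16
`aggregate` takes the values: 0 → 6 → 7

Answer: 7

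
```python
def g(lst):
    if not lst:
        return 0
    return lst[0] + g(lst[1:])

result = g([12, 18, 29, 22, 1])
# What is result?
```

12 + 18 + 29 + 22 + 1 + 0 = 82

Answer: 82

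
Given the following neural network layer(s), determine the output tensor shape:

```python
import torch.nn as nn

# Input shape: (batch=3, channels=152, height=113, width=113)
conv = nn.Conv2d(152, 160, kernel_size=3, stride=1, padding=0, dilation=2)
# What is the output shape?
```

Input: (3, 152, 113, 113) -> Output: (3, 160, 109, 109)

Answer: (3, 160, 109, 109)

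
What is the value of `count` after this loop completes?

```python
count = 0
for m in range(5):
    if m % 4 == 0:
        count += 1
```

Count numbers divisible by 4 in range(5)
`count` takes the values: 0 → 1 → 2

Answer: 2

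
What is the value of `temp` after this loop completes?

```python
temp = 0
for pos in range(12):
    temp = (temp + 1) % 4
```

Increment mod 4, 12 times = 0
`temp` takes the values: 0 → 1 → 2 → 3 → 0 → 1 → 2 → 3 → 0 → 1 → 2 → 3 → 0

Answer: 0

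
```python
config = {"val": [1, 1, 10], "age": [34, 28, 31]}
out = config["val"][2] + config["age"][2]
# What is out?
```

Trace:
`config = {"val": [1, 1, 10], "age": [34, 28, 31]}` → config = {'val': [1, 1, 10], 'age': [34, 28, 31]}
`out = config["val"][2] + config["age"][2]` → out = 41
So out = 41

Answer: 41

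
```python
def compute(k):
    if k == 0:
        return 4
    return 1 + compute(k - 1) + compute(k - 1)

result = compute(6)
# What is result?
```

compute(k) = 1 + 2·compute(k-1), compute(0)=4. Closed form: (4+1)·2^6 - 1 = 319.

Answer: 319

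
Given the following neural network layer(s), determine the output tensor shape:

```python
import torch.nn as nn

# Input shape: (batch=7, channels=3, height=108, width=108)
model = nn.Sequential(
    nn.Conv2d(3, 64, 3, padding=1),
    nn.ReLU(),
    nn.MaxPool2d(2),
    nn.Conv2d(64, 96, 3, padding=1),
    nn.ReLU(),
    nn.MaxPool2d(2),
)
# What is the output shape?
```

Input: (7, 3, 108, 108) -> after first Conv2d: (7, 64, 108, 108) -> after first MaxPool2d: (7, 64, 54, 54) -> after second Conv2d: (7, 96, 54, 54) -> Output: (7, 96, 27, 27)

Answer: (7, 96, 27, 27)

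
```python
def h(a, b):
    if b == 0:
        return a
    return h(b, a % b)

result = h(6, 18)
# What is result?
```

h(6, 18) -> h(18, 6) -> h(6, 0) -> 6

Answer: 6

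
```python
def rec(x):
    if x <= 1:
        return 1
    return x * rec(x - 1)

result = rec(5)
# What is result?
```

rec(5) = 5 * 4 * 3 * 2 * 1 = 120

Answer: 120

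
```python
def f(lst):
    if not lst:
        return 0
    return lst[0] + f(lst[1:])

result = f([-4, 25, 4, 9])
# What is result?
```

(-4) + 25 + 4 + 9 + 0 = 34

Answer: 34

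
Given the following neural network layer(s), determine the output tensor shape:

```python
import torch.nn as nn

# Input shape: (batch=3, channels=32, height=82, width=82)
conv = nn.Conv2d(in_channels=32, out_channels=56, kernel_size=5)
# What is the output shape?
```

Input: (3, 32, 82, 82) -> Output: (3, 56, 78, 78)

Answer: (3, 56, 78, 78)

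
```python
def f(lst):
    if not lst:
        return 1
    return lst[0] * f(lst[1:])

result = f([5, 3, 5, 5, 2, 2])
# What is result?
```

Product over [5, 3, 5, 5, 2, 2] = 5 * 3 * 5 * 5 * 2 * 2 = 1500

Answer: 1500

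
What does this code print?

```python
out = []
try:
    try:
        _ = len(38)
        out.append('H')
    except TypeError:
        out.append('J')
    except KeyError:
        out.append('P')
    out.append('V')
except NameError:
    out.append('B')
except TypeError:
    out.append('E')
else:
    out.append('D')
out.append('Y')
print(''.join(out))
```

Execution trace: 'J' (inner except TypeError) → 'V' (try body, no exception) → 'D' (else) → 'Y' (after the try/except). Output: JVDY

Answer: JVDY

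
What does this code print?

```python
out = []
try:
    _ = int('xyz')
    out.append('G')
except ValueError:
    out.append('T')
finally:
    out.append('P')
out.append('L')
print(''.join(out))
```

Execution trace: 'T' (except ValueError) → 'P' (finally) → 'L' (after the try/except). Output: TPL

Answer: TPL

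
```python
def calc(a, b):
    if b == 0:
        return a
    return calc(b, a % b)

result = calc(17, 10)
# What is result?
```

calc(17, 10) -> calc(10, 7) -> calc(7, 3) -> calc(3, 1) -> calc(1, 0) -> 1

Answer: 1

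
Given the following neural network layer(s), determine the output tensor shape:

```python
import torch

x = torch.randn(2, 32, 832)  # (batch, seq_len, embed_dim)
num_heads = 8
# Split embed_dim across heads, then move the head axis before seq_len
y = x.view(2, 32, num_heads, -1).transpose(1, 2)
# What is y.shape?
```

Input: (2, 32, 832) -> head_dim = 832 // 8 = 104; after view: (2, 32, 8, 104) -> after transpose(1, 2): (2, 8, 32, 104) -> Output: (2, 8, 32, 104)

Answer: (2, 8, 32, 104)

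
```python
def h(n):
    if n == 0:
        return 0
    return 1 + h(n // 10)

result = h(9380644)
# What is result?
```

Count of digits of 9380644: 7

Answer: 7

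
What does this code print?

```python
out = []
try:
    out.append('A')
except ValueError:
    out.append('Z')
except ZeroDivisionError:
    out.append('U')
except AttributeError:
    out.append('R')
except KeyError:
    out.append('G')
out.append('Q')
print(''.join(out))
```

Execution trace: 'A' (try body, no exception) → 'Q' (after the try/except). Output: AQ

Answer: AQ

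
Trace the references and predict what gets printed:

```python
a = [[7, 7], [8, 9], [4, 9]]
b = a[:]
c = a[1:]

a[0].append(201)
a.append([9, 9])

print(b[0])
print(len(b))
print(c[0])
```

Key concept: slice with nested mutation.
Step by step:
`a = [[7, 7], [8, 9], [4, 9]]` → a = [[7, 7], [8, 9], [4, 9]]
`b = a[:]` → b = [[7, 7], [8, 9], [4, 9]]
`c = a[1:]` → c = [[8, 9], [4, 9]]
`a[0].append(201)` → a = [[7, 7, 201], [8, 9], [4, 9]]; b = [[7, 7, 201], [8, 9], [4, 9]]
`a.append([9, 9])` → a = [[7, 7, 201], [8, 9], [4, 9], [9, 9]]
`print(b[0])` → prints [7, 7, 201]
`print(len(b))` → prints 3
`print(c[0])` → prints [8, 9]

Answer:
[7, 7, 201]
3
[8, 9]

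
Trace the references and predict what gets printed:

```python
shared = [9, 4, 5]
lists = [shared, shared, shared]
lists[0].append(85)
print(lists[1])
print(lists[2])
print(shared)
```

Key concept: list of same reference.
Step by step:
`shared = [9, 4, 5]` → shared = [9, 4, 5]
`lists = [shared, shared, shared]` → lists = [[9, 4, 5], [9, 4, 5], [9, 4, 5]]
`lists[0].append(85)` → shared = [9, 4, 5, 85]; lists = [[9, 4, 5, 85], [9, 4, 5, 85], [9, 4, 5, 85]]
`print(lists[1])` → prints [9, 4, 5, 85]
`print(lists[2])` → prints [9, 4, 5, 85]
`print(shared)` → prints [9, 4, 5, 85]

Answer:
[9, 4, 5, 85]
[9, 4, 5, 85]
[9, 4, 5, 85]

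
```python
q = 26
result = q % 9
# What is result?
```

Trace:
`q = 26` → q = 26
`result = q % 9` → result = 8
So result = 8

Answer: 8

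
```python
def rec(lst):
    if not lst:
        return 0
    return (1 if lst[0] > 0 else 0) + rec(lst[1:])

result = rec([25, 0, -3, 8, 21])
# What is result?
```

Count of positive elements in [25, 0, -3, 8, 21] = 3

Answer: 3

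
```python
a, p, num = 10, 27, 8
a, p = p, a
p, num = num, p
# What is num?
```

Trace:
`a, p, num = 10, 27, 8` → a = 10; p = 27; num = 8
`a, p = p, a` → a = 27; p = 10
`p, num = num, p` → p = 8; num = 10
So num = 10

Answer: 10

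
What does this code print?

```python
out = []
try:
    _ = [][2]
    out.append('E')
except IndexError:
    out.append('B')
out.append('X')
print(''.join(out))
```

Execution trace: 'B' (except IndexError) → 'X' (after the try/except). Output: BX

Answer: BX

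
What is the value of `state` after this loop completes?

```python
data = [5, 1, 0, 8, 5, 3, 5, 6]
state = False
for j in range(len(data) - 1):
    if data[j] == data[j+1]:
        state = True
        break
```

Check consecutive duplicates in [5, 1, 0, 8, 5, 3, 5, 6]
`state` takes the values: False

Answer: False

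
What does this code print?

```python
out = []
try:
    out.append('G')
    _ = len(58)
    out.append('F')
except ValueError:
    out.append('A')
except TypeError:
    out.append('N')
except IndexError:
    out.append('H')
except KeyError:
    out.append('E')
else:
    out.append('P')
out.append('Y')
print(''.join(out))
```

Execution trace: 'G' (try body) → 'N' (except TypeError) → 'Y' (after the try/except). Output: GNY

Answer: GNY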